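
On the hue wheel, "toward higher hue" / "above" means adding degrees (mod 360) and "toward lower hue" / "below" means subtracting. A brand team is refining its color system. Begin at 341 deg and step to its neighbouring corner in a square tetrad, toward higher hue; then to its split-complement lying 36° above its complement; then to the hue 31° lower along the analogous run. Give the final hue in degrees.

341 + 90 = 431 → 431 − 360 = 71°   (square ↑)
71 + 216 = 287°   (split-comp 36° ↑)
287 − 31 = 256°   (analog 31° ↓)

256°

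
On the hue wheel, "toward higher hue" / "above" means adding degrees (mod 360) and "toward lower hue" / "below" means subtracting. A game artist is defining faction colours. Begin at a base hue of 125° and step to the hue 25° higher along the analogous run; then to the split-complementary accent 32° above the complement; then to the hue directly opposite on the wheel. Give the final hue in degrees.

182°

125 + 25 = 150°   (analog 25° ↑)
150 + 212 = 362 → 362 − 360 = 2°   (split-comp 32° ↑)
2 + 180 = 182°   (complement)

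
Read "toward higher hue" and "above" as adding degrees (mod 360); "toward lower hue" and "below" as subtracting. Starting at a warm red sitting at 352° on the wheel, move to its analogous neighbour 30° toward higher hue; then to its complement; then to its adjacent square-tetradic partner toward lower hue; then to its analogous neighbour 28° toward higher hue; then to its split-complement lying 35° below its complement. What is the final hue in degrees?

285°

352 + 30 = 382 → 382 − 360 = 22°   (analog 30° ↑)
22 + 180 = 202°   (complement)
202 − 90 = 112°   (square ↓)
112 + 28 = 140°   (analog 28° ↑)
140 + 145 = 285°   (split-comp 35° ↓)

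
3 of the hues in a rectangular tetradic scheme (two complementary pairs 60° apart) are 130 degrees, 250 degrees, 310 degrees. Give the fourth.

A rectangular tetradic uses two complementary pairs 60° apart: offsets 0°, 60°, 180°, 240°.
Among {130°, 250°, 310°}, 310° and 130° are a 180° pair.
The remaining hue 250° needs its own complement: 250 + 180 = 430 → 430 − 360 = 70°

70°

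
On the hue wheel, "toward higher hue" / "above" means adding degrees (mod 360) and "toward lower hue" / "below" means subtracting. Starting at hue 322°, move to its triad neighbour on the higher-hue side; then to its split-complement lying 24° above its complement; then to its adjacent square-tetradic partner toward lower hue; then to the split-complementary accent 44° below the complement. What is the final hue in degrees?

+120° (triadic ↑): 322 + 120 = 442 → 442 − 360 = 82°
+204° (split-comp 24° ↑): 82 + 204 = 286°
−90° (square ↓): 286 − 90 = 196°
+136° (split-comp 44° ↓): 196 + 136 = 332°

332°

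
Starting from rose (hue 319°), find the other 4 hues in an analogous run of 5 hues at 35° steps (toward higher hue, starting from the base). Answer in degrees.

319 + 35 = 354°
319 + 70 = 389 → 389 − 360 = 29°
319 + 105 = 424 → 424 − 360 = 64°
319 + 140 = 459 → 459 − 360 = 99°

354°, 29°, 64°, 99°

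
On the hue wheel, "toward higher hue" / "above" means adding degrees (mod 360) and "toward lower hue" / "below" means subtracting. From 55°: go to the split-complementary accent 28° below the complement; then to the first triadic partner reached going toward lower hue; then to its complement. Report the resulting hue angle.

55 + 152 = 207°   (split-comp 28° ↓)
207 − 120 = 87°   (triadic ↓)
87 + 180 = 267°   (complement)

267°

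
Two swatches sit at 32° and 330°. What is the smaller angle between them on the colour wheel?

|32 − 330| = 298.
The shorter arc is 360 − 298 = 62°.

62°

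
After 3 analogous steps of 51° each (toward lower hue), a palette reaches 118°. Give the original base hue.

3 steps of 51° (toward lower hue) give a net shift of −153°.
Start = end − shift: 118 + 153 = 271°

271°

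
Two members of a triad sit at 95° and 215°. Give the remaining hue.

A triad spaces three hues 120° apart.
The full set is {95°, 215°, 335°}.

335°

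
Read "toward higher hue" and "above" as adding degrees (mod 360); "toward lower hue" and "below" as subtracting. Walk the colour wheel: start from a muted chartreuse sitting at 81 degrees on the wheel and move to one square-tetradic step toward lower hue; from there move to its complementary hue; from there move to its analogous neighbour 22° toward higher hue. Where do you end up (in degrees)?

193°

81 − 90 = -9 → -9 + 360 = 351°   (square ↓)
351 + 180 = 531 → 531 − 360 = 171°   (complement)
171 + 22 = 193°   (analog 22° ↑)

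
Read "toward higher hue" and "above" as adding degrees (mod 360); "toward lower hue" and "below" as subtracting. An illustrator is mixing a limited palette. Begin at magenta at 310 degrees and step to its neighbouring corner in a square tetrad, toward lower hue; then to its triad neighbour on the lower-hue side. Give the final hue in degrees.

100°

−90° (square ↓): 310 − 90 = 220°
−120° (triadic ↓): 220 − 120 = 100°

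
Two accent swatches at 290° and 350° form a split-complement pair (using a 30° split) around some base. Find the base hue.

The accents sit 30° either side of the complement, so the complement is their short-arc midpoint on the wheel.
Short-arc midpoint of 290° and 350°: 320°.
Base is 180° from the complement: 320 − 180 = 140°

140°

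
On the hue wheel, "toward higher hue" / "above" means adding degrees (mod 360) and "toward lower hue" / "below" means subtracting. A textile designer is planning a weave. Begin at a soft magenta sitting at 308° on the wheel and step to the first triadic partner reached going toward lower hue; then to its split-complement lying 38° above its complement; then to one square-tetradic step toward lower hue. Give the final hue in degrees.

316°

triadic ↓ −120°: 308 − 120 = 188°
split-comp 38° ↑ +218°: 188 + 218 = 406 → 406 − 360 = 46°
square ↓ −90°: 46 − 90 = -44 → -44 + 360 = 316°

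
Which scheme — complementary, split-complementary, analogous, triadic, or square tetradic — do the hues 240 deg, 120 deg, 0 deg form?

Sort the hues: 0°, 120°, 240°.
Successive gaps around the wheel: 120°, 120°, 120°.
Three hues equally spaced 120° apart form a triad.

triadic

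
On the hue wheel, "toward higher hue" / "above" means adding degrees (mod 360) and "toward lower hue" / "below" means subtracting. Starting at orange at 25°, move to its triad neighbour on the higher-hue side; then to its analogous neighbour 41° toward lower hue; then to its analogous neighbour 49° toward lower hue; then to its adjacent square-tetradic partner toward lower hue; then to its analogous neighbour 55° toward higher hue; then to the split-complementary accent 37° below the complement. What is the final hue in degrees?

163°

+120° (triadic ↑): 25 + 120 = 145°
−41° (analog 41° ↓): 145 − 41 = 104°
−49° (analog 49° ↓): 104 − 49 = 55°
−90° (square ↓): 55 − 90 = -35 → -35 + 360 = 325°
+55° (analog 55° ↑): 325 + 55 = 380 → 380 − 360 = 20°
+143° (split-comp 37° ↓): 20 + 143 = 163°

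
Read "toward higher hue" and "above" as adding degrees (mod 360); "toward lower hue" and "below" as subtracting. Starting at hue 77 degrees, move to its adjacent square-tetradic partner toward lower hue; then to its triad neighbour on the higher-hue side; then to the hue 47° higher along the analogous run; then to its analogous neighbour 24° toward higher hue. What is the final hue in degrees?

178°

square ↓ −90°: 77 − 90 = -13 → -13 + 360 = 347°
triadic ↑ +120°: 347 + 120 = 467 → 467 − 360 = 107°
analog 47° ↑ +47°: 107 + 47 = 154°
analog 24° ↑ +24°: 154 + 24 = 178°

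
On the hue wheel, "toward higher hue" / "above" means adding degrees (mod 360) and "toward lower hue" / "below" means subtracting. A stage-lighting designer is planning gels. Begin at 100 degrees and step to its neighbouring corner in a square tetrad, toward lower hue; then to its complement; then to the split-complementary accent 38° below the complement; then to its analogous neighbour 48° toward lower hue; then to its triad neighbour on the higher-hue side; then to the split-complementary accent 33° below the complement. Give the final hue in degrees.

191°

100 − 90 = 10°   (square ↓)
10 + 180 = 190°   (complement)
190 + 142 = 332°   (split-comp 38° ↓)
332 − 48 = 284°   (analog 48° ↓)
284 + 120 = 404 → 404 − 360 = 44°   (triadic ↑)
44 + 147 = 191°   (split-comp 33° ↓)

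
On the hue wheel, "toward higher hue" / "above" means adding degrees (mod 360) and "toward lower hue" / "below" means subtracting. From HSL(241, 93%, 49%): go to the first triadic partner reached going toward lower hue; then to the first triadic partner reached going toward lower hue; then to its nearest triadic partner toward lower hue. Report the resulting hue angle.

−120° (triadic ↓): 241 − 120 = 121°
−120° (triadic ↓): 121 − 120 = 1°
−120° (triadic ↓): 1 − 120 = -119 → -119 + 360 = 241°

241°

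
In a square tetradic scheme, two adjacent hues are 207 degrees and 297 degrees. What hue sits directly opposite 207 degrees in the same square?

27°

A square tetradic scheme places four hues 90° apart; opposite corners are 180° apart.
207 + 180 = 387 → 387 − 360 = 27°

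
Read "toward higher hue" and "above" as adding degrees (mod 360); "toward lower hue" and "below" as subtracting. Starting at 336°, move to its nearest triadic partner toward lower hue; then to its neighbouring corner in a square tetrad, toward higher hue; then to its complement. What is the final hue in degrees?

triadic ↓ −120°: 336 − 120 = 216°
square ↑ +90°: 216 + 90 = 306°
complement +180°: 306 + 180 = 486 → 486 − 360 = 126°

126°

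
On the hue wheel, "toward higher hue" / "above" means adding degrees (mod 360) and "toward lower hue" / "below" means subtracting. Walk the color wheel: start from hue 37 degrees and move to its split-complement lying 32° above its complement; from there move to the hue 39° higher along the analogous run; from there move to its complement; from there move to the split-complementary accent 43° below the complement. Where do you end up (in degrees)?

37 + 212 = 249°   (split-comp 32° ↑)
249 + 39 = 288°   (analog 39° ↑)
288 + 180 = 468 → 468 − 360 = 108°   (complement)
108 + 137 = 245°   (split-comp 43° ↓)

245°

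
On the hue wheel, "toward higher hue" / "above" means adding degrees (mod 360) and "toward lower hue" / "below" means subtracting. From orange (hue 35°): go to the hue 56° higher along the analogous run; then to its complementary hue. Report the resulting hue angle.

analog 56° ↑ +56°: 35 + 56 = 91°
complement +180°: 91 + 180 = 271°

271°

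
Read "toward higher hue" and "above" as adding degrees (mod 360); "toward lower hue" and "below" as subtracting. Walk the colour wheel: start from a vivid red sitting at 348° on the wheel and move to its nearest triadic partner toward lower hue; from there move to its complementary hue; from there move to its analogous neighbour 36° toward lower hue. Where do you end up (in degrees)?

−120° (triadic ↓): 348 − 120 = 228°
+180° (complement): 228 + 180 = 408 → 408 − 360 = 48°
−36° (analog 36° ↓): 48 − 36 = 12°

12°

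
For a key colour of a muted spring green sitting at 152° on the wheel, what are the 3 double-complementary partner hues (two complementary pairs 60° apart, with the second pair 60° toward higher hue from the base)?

A rectangular tetradic uses two complementary pairs 60° apart: offsets 0°, 60°, 180°, 240°.
152 + 60 = 212°
152 + 180 = 332°
152 + 240 = 392 → 392 − 360 = 32°

212°, 332°, 32°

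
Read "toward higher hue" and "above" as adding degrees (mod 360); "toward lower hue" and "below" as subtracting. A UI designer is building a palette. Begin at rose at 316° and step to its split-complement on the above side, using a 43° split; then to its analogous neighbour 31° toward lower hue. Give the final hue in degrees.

148°

316 + 223 = 539 → 539 − 360 = 179°   (split-comp 43° ↑)
179 − 31 = 148°   (analog 31° ↓)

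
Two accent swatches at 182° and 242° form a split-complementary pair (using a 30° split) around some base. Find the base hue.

32°

The accents sit 30° either side of the complement, so the complement is their short-arc midpoint on the wheel.
Short-arc midpoint of 182° and 242°: 212°.
Base is 180° from the complement: 212 − 180 = 32°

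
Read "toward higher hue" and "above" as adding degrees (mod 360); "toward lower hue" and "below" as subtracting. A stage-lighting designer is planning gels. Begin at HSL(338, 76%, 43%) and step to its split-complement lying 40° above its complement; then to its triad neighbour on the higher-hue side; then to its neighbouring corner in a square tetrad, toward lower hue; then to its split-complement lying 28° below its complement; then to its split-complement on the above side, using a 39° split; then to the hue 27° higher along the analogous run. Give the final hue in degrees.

266°

+220° (split-comp 40° ↑): 338 + 220 = 558 → 558 − 360 = 198°
+120° (triadic ↑): 198 + 120 = 318°
−90° (square ↓): 318 − 90 = 228°
+152° (split-comp 28° ↓): 228 + 152 = 380 → 380 − 360 = 20°
+219° (split-comp 39° ↑): 20 + 219 = 239°
+27° (analog 27° ↑): 239 + 27 = 266°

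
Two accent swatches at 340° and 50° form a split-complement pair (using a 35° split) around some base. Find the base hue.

The accents sit 35° either side of the complement, so the complement is their short-arc midpoint on the wheel.
Short-arc midpoint of 340° and 50°: 15°.
Base is 180° from the complement: 15 − 180 = -165 → -165 + 360 = 195°

195°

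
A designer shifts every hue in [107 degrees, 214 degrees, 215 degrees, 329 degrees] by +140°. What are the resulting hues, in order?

247°, 354°, 355°, 109°

107 + 140 = 247°
214 + 140 = 354°
215 + 140 = 355°
329 + 140 = 469 → 469 − 360 = 109°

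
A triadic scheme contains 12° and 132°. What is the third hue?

A triad spaces three hues 120° apart.
The full set is {12°, 132°, 252°}.

252°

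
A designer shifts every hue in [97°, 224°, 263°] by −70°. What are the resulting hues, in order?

97 − 70 = 27°
224 − 70 = 154°
263 − 70 = 193°

27°, 154°, 193°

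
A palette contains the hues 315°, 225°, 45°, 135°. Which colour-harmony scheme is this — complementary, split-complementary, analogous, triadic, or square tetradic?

square tetradic

Sort the hues: 45°, 135°, 225°, 315°.
Successive gaps around the wheel: 90°, 90°, 90°, 90°.
Four hues every 90° form a square tetradic scheme.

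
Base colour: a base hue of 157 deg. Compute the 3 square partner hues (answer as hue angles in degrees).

247°, 337°, 67°

A square tetradic scheme places four hues every 90°.
157 + 90 = 247°
157 + 180 = 337°
157 + 270 = 427 → 427 − 360 = 67°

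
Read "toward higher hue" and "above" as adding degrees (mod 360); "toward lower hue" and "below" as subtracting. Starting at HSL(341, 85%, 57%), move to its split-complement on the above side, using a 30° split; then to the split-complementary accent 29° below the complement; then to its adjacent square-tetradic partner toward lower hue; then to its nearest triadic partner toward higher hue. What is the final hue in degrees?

341 + 210 = 551 → 551 − 360 = 191°   (split-comp 30° ↑)
191 + 151 = 342°   (split-comp 29° ↓)
342 − 90 = 252°   (square ↓)
252 + 120 = 372 → 372 − 360 = 12°   (triadic ↑)

12°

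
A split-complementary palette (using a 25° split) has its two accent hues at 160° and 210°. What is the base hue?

5°

The accents sit 25° either side of the complement, so the complement is their short-arc midpoint on the wheel.
Short-arc midpoint of 160° and 210°: 185°.
Base is 180° from the complement: 185 − 180 = 5°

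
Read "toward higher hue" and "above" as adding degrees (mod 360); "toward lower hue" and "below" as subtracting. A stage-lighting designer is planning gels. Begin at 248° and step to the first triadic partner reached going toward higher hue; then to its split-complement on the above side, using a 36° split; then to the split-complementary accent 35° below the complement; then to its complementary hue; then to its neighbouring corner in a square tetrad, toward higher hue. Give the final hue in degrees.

279°

+120° (triadic ↑): 248 + 120 = 368 → 368 − 360 = 8°
+216° (split-comp 36° ↑): 8 + 216 = 224°
+145° (split-comp 35° ↓): 224 + 145 = 369 → 369 − 360 = 9°
+180° (complement): 9 + 180 = 189°
+90° (square ↑): 189 + 90 = 279°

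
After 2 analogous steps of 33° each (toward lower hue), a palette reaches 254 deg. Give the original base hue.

320°

2 steps of 33° (toward lower hue) give a net shift of −66°.
Start = end − shift: 254 + 66 = 320°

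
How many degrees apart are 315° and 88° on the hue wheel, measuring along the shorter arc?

|315 − 88| = 227.
The shorter arc is 360 − 227 = 133°.

133°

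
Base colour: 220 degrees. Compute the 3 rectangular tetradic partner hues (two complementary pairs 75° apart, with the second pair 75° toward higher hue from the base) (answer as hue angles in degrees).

220 + 75 = 295°
220 + 180 = 400 → 400 − 360 = 40°
220 + 255 = 475 → 475 − 360 = 115°

295°, 40°, 115°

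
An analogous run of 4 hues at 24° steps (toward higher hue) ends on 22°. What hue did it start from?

3 steps of 24° (toward higher hue) give a net shift of +72°.
Start = end − shift: 22 − 72 = -50 → -50 + 360 = 310°

310°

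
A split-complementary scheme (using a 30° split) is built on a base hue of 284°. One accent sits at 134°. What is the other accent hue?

Split-complementary hues sit 30° either side of the complement.
Complement of the base 284°: 284 + 180 = 464 → 464 − 360 = 104°
The given accent 134° is 30° one side of 104°; the other accent sits 30° the other side: 104 − 30 = 74°

74°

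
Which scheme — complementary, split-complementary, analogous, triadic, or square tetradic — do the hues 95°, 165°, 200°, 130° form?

analogous

Sort the hues: 95°, 130°, 165°, 200°.
Successive gaps around the wheel: 35°, 35°, 35°, 255°.
A run of hues at equal small steps (35°) with one large closing gap is an analogous group.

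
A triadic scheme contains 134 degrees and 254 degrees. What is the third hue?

A triad spaces three hues 120° apart.
The full set is {14°, 134°, 254°}.

14°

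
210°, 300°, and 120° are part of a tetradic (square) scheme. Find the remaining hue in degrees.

A square tetradic scheme places four hues every 90°.
The full set through 120° is {30°, 120°, 210°, 300°}.
Given {120°, 210°, 300°}, the missing hue is 30°.

30°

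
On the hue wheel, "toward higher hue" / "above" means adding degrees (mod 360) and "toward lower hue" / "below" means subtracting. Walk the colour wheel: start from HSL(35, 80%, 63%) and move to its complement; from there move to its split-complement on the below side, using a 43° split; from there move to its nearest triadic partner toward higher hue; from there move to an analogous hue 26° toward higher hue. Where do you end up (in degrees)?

+180° (complement): 35 + 180 = 215°
+137° (split-comp 43° ↓): 215 + 137 = 352°
+120° (triadic ↑): 352 + 120 = 472 → 472 − 360 = 112°
+26° (analog 26° ↑): 112 + 26 = 138°

138°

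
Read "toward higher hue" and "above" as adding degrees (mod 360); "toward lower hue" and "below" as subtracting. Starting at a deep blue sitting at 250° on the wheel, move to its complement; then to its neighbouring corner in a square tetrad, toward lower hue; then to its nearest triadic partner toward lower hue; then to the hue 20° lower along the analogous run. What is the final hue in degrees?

complement +180°: 250 + 180 = 430 → 430 − 360 = 70°
square ↓ −90°: 70 − 90 = -20 → -20 + 360 = 340°
triadic ↓ −120°: 340 − 120 = 220°
analog 20° ↓ −20°: 220 − 20 = 200°

200°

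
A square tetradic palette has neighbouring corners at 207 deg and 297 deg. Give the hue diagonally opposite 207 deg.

A square tetradic scheme places four hues 90° apart; opposite corners are 180° apart.
207 + 180 = 387 → 387 − 360 = 27°

27°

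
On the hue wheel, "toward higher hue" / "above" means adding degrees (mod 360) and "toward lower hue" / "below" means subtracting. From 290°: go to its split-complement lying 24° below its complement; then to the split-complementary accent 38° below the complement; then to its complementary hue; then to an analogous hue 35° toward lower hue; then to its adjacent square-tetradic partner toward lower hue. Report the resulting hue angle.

290 + 156 = 446 → 446 − 360 = 86°   (split-comp 24° ↓)
86 + 142 = 228°   (split-comp 38° ↓)
228 + 180 = 408 → 408 − 360 = 48°   (complement)
48 − 35 = 13°   (analog 35° ↓)
13 − 90 = -77 → -77 + 360 = 283°   (square ↓)

283°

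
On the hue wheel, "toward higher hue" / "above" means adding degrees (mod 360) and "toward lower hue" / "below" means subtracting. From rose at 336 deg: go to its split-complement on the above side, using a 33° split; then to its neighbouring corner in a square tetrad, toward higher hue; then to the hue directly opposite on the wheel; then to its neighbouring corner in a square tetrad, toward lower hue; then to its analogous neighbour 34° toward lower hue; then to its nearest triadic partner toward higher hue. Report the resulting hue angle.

95°

336 + 213 = 549 → 549 − 360 = 189°   (split-comp 33° ↑)
189 + 90 = 279°   (square ↑)
279 + 180 = 459 → 459 − 360 = 99°   (complement)
99 − 90 = 9°   (square ↓)
9 − 34 = -25 → -25 + 360 = 335°   (analog 34° ↓)
335 + 120 = 455 → 455 − 360 = 95°   (triadic ↑)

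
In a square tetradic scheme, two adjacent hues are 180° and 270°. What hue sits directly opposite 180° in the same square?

0°

A square tetradic scheme places four hues 90° apart; opposite corners are 180° apart.
180 + 180 = 360 → 360 − 360 = 0°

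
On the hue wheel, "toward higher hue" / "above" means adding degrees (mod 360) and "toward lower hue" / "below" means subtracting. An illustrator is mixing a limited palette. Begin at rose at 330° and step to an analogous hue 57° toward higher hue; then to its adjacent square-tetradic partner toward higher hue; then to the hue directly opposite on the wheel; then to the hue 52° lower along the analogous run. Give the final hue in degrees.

245°

analog 57° ↑ +57°: 330 + 57 = 387 → 387 − 360 = 27°
square ↑ +90°: 27 + 90 = 117°
complement +180°: 117 + 180 = 297°
analog 52° ↓ −52°: 297 − 52 = 245°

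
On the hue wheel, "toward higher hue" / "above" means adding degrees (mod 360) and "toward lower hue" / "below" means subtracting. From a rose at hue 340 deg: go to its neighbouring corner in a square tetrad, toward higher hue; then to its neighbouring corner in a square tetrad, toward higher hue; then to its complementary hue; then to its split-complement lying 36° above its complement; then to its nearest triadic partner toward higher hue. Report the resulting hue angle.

+90° (square ↑): 340 + 90 = 430 → 430 − 360 = 70°
+90° (square ↑): 70 + 90 = 160°
+180° (complement): 160 + 180 = 340°
+216° (split-comp 36° ↑): 340 + 216 = 556 → 556 − 360 = 196°
+120° (triadic ↑): 196 + 120 = 316°

316°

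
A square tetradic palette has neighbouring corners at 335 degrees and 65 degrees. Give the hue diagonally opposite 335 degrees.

A square tetradic scheme places four hues 90° apart; opposite corners are 180° apart.
335 + 180 = 515 → 515 − 360 = 155°

155°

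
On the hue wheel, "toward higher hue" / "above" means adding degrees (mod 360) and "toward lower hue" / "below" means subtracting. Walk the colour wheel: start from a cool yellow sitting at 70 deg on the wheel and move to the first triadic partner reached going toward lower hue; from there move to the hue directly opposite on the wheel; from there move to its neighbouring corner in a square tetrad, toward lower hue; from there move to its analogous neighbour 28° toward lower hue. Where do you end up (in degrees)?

70 − 120 = -50 → -50 + 360 = 310°   (triadic ↓)
310 + 180 = 490 → 490 − 360 = 130°   (complement)
130 − 90 = 40°   (square ↓)
40 − 28 = 12°   (analog 28° ↓)

12°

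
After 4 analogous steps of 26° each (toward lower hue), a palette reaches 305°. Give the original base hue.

49°

4 steps of 26° (toward lower hue) give a net shift of −104°.
Start = end − shift: 305 + 104 = 409 → 409 − 360 = 49°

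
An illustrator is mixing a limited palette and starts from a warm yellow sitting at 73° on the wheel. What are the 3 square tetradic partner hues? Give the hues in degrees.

A square tetradic scheme places four hues every 90°.
73 + 90 = 163°
73 + 180 = 253°
73 + 270 = 343°

163°, 253°, 343°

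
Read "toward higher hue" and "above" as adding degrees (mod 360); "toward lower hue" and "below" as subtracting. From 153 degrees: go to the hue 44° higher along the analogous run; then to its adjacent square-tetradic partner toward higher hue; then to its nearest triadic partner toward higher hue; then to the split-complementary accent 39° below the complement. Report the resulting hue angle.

188°

analog 44° ↑ +44°: 153 + 44 = 197°
square ↑ +90°: 197 + 90 = 287°
triadic ↑ +120°: 287 + 120 = 407 → 407 − 360 = 47°
split-comp 39° ↓ +141°: 47 + 141 = 188°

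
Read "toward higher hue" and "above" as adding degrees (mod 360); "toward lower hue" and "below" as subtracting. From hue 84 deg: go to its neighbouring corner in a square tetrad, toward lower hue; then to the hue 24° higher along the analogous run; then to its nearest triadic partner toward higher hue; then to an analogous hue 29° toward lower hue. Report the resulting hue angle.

square ↓ −90°: 84 − 90 = -6 → -6 + 360 = 354°
analog 24° ↑ +24°: 354 + 24 = 378 → 378 − 360 = 18°
triadic ↑ +120°: 18 + 120 = 138°
analog 29° ↓ −29°: 138 − 29 = 109°

109°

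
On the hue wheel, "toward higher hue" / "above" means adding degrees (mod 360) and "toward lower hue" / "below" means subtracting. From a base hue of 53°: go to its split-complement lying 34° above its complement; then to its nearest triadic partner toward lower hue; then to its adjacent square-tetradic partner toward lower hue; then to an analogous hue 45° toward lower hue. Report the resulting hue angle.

53 + 214 = 267°   (split-comp 34° ↑)
267 − 120 = 147°   (triadic ↓)
147 − 90 = 57°   (square ↓)
57 − 45 = 12°   (analog 45° ↓)

12°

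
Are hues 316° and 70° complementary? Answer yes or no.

Angular distance: |316 − 70| = 246; shorter arc = 360 − 246 = 114°.
Complementary requires 180°.

no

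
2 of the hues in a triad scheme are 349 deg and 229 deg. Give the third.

A triad places three hues 120° apart.
The full set through 229° is {109°, 229°, 349°}.
Given {229°, 349°}, the missing hue is 109°.

109°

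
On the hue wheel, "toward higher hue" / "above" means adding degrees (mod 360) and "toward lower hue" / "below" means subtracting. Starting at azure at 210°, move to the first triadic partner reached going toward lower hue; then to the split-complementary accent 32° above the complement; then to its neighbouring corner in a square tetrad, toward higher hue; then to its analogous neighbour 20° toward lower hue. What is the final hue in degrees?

210 − 120 = 90°   (triadic ↓)
90 + 212 = 302°   (split-comp 32° ↑)
302 + 90 = 392 → 392 − 360 = 32°   (square ↑)
32 − 20 = 12°   (analog 20° ↓)

12°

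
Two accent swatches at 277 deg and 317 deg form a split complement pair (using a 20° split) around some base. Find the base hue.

The accents sit 20° either side of the complement, so the complement is their short-arc midpoint on the wheel.
Short-arc midpoint of 277° and 317°: 297°.
Base is 180° from the complement: 297 − 180 = 117°

117°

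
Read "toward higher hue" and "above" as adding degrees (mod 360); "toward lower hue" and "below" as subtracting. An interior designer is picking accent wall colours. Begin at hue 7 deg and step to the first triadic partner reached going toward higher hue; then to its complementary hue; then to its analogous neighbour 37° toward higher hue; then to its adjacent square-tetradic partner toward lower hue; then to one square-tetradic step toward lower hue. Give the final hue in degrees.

164°

+120° (triadic ↑): 7 + 120 = 127°
+180° (complement): 127 + 180 = 307°
+37° (analog 37° ↑): 307 + 37 = 344°
−90° (square ↓): 344 − 90 = 254°
−90° (square ↓): 254 − 90 = 164°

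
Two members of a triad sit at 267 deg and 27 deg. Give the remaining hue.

A triad spaces three hues 120° apart.
The full set is {27°, 147°, 267°}.

147°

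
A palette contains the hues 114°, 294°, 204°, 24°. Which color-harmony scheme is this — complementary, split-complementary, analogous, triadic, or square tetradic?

square tetradic

Sort the hues: 24°, 114°, 204°, 294°.
Successive gaps around the wheel: 90°, 90°, 90°, 90°.
Four hues every 90° form a square tetradic scheme.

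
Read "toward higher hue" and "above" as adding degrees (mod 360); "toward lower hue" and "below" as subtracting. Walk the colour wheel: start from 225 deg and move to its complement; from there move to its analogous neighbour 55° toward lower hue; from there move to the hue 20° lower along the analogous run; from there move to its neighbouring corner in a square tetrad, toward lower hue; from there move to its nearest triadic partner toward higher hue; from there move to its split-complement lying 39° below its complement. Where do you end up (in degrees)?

141°

+180° (complement): 225 + 180 = 405 → 405 − 360 = 45°
−55° (analog 55° ↓): 45 − 55 = -10 → -10 + 360 = 350°
−20° (analog 20° ↓): 350 − 20 = 330°
−90° (square ↓): 330 − 90 = 240°
+120° (triadic ↑): 240 + 120 = 360 → 360 − 360 = 0°
+141° (split-comp 39° ↓): 0 + 141 = 141°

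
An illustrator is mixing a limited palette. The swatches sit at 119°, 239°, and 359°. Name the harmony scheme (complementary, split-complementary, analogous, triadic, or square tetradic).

triadic

Sort the hues: 119°, 239°, 359°.
Successive gaps around the wheel: 120°, 120°, 120°.
Three hues equally spaced 120° apart form a triad.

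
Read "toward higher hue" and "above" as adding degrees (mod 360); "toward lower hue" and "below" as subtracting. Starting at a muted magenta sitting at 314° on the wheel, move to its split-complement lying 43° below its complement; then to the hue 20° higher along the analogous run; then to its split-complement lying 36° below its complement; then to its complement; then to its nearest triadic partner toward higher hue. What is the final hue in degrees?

195°

+137° (split-comp 43° ↓): 314 + 137 = 451 → 451 − 360 = 91°
+20° (analog 20° ↑): 91 + 20 = 111°
+144° (split-comp 36° ↓): 111 + 144 = 255°
+180° (complement): 255 + 180 = 435 → 435 − 360 = 75°
+120° (triadic ↑): 75 + 120 = 195°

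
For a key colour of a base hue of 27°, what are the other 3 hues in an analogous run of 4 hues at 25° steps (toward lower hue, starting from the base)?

Analogous hues sit every 25° along the wheel.
27 − 25 = 2°
27 − 50 = -23 → -23 + 360 = 337°
27 − 75 = -48 → -48 + 360 = 312°

2°, 337°, 312°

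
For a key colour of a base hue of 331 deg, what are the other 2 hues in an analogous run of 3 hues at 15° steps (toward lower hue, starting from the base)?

331 − 15 = 316°
331 − 30 = 301°

316° and 301°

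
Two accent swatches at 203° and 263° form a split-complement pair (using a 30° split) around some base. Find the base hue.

53°

The accents sit 30° either side of the complement, so the complement is their short-arc midpoint on the wheel.
Short-arc midpoint of 203° and 263°: 233°.
Base is 180° from the complement: 233 − 180 = 53°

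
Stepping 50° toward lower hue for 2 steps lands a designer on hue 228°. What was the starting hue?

2 steps of 50° (toward lower hue) give a net shift of −100°.
Start = end − shift: 228 + 100 = 328°

328°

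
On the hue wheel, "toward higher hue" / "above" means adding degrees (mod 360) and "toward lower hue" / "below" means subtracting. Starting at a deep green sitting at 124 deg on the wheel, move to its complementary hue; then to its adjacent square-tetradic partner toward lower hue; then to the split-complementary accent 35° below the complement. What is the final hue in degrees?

359°

124 + 180 = 304°   (complement)
304 − 90 = 214°   (square ↓)
214 + 145 = 359°   (split-comp 35° ↓)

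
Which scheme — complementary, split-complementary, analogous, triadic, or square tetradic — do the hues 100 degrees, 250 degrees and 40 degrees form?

Sort the hues: 40°, 100°, 250°.
Successive gaps around the wheel: 60°, 150°, 150°.
Two 150° gaps and one 60° gap — a base hue opposite a pair of accents 30° either side of its complement — is the split-complementary pattern.

split-complementary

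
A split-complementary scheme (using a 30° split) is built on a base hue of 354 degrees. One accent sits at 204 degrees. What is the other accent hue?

Split-complementary hues sit 30° either side of the complement.
Complement of the base 354°: 354 + 180 = 534 → 534 − 360 = 174°
The given accent 204° is 30° one side of 174°; the other accent sits 30° the other side: 174 − 30 = 144°

144°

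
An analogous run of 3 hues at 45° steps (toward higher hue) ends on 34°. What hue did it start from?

304°

2 steps of 45° (toward higher hue) give a net shift of +90°.
Start = end − shift: 34 − 90 = -56 → -56 + 360 = 304°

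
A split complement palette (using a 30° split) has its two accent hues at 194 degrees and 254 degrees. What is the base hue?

44°

The accents sit 30° either side of the complement, so the complement is their short-arc midpoint on the wheel.
Short-arc midpoint of 194° and 254°: 224°.
Base is 180° from the complement: 224 − 180 = 44°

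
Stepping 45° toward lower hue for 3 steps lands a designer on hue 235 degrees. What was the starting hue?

3 steps of 45° (toward lower hue) give a net shift of −135°.
Start = end − shift: 235 + 135 = 370 → 370 − 360 = 10°

10°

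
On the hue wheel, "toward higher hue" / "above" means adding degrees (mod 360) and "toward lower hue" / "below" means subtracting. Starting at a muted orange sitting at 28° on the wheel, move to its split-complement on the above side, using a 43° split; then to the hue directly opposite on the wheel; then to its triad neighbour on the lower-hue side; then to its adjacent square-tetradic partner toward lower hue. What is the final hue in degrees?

221°

split-comp 43° ↑ +223°: 28 + 223 = 251°
complement +180°: 251 + 180 = 431 → 431 − 360 = 71°
triadic ↓ −120°: 71 − 120 = -49 → -49 + 360 = 311°
square ↓ −90°: 311 − 90 = 221°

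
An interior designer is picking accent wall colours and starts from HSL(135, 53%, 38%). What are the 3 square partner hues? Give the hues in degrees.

225°, 315°, and 45°

A square tetradic scheme places four hues every 90°.
135 + 90 = 225°
135 + 180 = 315°
135 + 270 = 405 → 405 − 360 = 45°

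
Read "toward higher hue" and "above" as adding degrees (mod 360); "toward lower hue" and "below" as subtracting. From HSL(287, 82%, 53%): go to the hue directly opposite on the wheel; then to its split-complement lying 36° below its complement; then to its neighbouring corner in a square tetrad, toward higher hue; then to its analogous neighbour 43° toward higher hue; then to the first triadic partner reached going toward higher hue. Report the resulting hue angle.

144°

287 + 180 = 467 → 467 − 360 = 107°   (complement)
107 + 144 = 251°   (split-comp 36° ↓)
251 + 90 = 341°   (square ↑)
341 + 43 = 384 → 384 − 360 = 24°   (analog 43° ↑)
24 + 120 = 144°   (triadic ↑)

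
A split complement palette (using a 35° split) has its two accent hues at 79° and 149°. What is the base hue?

294°

The accents sit 35° either side of the complement, so the complement is their short-arc midpoint on the wheel.
Short-arc midpoint of 79° and 149°: 114°.
Base is 180° from the complement: 114 − 180 = -66 → -66 + 360 = 294°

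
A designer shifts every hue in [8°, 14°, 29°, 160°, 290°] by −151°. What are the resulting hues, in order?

8 − 151 = -143 → -143 + 360 = 217°
14 − 151 = -137 → -137 + 360 = 223°
29 − 151 = -122 → -122 + 360 = 238°
160 − 151 = 9°
290 − 151 = 139°

217°, 223°, 238°, 9°, 139°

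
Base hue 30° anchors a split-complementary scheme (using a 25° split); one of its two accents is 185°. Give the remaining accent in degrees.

235°

Split-complementary hues sit 25° either side of the complement.
Complement of the base 30°: 30 + 180 = 210°
The given accent 185° is 25° one side of 210°; the other accent sits 25° the other side: 210 + 25 = 235°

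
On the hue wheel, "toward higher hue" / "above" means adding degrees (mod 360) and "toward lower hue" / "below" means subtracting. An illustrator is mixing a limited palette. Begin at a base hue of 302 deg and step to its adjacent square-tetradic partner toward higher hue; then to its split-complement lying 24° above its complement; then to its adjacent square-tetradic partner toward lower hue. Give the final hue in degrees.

+90° (square ↑): 302 + 90 = 392 → 392 − 360 = 32°
+204° (split-comp 24° ↑): 32 + 204 = 236°
−90° (square ↓): 236 − 90 = 146°

146°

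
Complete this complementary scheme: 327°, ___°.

147°

The complement sits 180° across the wheel.
The full set through 327° is {147°, 327°}.
Given {327°}, the missing hue is 147°.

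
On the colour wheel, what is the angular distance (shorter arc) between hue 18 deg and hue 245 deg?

133°

|18 − 245| = 227.
The shorter arc is 360 − 227 = 133°.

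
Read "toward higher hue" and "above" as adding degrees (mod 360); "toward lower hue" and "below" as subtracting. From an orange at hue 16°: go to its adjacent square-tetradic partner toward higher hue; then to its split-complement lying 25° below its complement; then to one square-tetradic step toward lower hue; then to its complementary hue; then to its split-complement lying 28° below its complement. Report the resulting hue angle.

square ↑ +90°: 16 + 90 = 106°
split-comp 25° ↓ +155°: 106 + 155 = 261°
square ↓ −90°: 261 − 90 = 171°
complement +180°: 171 + 180 = 351°
split-comp 28° ↓ +152°: 351 + 152 = 503 → 503 − 360 = 143°

143°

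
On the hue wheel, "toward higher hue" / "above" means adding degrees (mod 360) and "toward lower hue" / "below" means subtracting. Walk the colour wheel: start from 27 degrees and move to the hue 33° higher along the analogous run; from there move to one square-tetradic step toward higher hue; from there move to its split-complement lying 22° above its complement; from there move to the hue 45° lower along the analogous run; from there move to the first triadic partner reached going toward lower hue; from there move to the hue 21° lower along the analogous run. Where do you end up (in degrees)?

27 + 33 = 60°   (analog 33° ↑)
60 + 90 = 150°   (square ↑)
150 + 202 = 352°   (split-comp 22° ↑)
352 − 45 = 307°   (analog 45° ↓)
307 − 120 = 187°   (triadic ↓)
187 − 21 = 166°   (analog 21° ↓)

166°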